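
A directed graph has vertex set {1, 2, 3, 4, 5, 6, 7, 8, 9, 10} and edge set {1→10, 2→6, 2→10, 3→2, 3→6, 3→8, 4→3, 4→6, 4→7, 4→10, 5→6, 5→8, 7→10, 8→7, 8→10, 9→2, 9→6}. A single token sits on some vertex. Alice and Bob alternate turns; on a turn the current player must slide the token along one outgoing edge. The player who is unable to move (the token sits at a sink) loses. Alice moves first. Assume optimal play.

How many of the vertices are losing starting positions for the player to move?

Positions with no move are L. A position that does have a move is losing for the player to move precisely when every available move leads to a winning position for the opponent. Fill in the labels:
Every edge goes from a vertex to one that appears earlier in the order 6, 10, 2, 9, 7, 1, 8, 3, 5, 4, so processing vertices in that order labels each vertex after all of its successors.
6: no outgoing edge → L
10: no outgoing edge → L
2: can move to 10, which is L ⇒ W
9: can move to 6, which is L ⇒ W
7: can move to 10, which is L ⇒ W
1: can move to 10, which is L ⇒ W
8: can move to 10, which is L ⇒ W
3: can move to 6, which is L ⇒ W
5: can move to 6, which is L ⇒ W
4: can move to 10, which is L ⇒ W
The L vertices are 6, 10; that is 2 in all.

2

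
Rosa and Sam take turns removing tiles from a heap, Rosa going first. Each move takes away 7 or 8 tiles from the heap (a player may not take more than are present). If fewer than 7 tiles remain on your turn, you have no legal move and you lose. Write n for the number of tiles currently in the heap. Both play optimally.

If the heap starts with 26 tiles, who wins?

Rosa wins.

Label each position W (a win for the player to move) or L (a loss). A position with no legal move is L; any other position is W exactly when some move reaches an L, and L when every move reaches a W.
n=0: no move → L
n=1: no move → L
n=2: no move → L
n=3: no move → L
n=4: no move → L
n=5: no move → L
n=6: no move → L
n=7: reaches L-position 0 → W
n=8: reaches L-position 1 → W
n=9: reaches L-position 2 → W
n=10: reaches L-position 3 → W
n=11: reaches L-position 4 → W
n=12: reaches L-position 5 → W
n=13: reaches L-position 6 → W
n=14: reaches L-position 6 → W
n=15: only reaches 8(W), 7(W), all W → L
n=16: only reaches 9(W), 8(W), all W → L
n=17: only reaches 10(W), 9(W), all W → L
n=18: only reaches 11(W), 10(W), all W → L
n=19: only reaches 12(W), 11(W), all W → L
n=20: only reaches 13(W), 12(W), all W → L
n=21: only reaches 14(W), 13(W), all W → L
n=22: reaches L-position 15 → W
n=23: reaches L-position 16 → W
n=24: reaches L-position 17 → W
n=25: reaches L-position 18 → W
n=26: reaches L-position 19 → W
The starting position 26 is W: Rosa should remove 7, leaving 19, handing over an L position.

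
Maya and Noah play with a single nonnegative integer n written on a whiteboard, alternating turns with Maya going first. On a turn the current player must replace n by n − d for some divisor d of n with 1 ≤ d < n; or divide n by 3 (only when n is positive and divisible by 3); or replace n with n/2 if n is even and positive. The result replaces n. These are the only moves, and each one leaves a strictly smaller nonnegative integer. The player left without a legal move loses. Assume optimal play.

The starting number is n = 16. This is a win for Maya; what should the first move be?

Classify positions by backward induction: terminal positions (no move available) are L. From any other position, the mover wins iff some move reaches an L.
n=0: no move → L
n=1: no move → L
n=2: reaches L-position 1 → W
n=3: reaches L-position 1 → W
n=4: only reaches 2(W), 3(W), all W → L
n=5: reaches L-position 4 → W
n=6: reaches L-position 4 → W
n=7: only reaches 6(W), which is W → L
n=8: reaches L-position 4 → W
n=9: only reaches 3(W), 6(W), 8(W), all W → L
n=10: reaches L-position 9 → W
n=11: only reaches 10(W), which is W → L
n=12: reaches L-position 4 → W
n=13: only reaches 12(W), which is W → L
n=14: reaches L-position 7 → W
n=15: only reaches 5(W), 10(W), 12(W), 14(W), all W → L
n=16: reaches L-position 15 → W
From 16, the L positions reachable in one move are: 15.

Move to 15.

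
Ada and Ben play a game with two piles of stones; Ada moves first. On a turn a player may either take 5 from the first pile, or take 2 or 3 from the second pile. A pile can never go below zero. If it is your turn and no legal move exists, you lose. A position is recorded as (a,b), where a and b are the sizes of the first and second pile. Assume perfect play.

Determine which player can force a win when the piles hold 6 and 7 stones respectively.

Ben wins.

Build the W/L table. Terminal = L. A non-terminal position is W if it has a move to some L; otherwise it is L.
No move ever increases a pile, so every position that can arise here has a ≤ 6 and b ≤ 7; it is enough to label the cells with 0 ≤ a ≤ 6 and 0 ≤ b ≤ 7.
Every move lowers a or b (never raises either), so fill the grid row by row in increasing a, and left to right within a row: each cell's successors are then already labelled.
      b=0  b=1  b=2  b=3  b=4  b=5  b=6  b=7
a=0:    L    L    W    W    W    L    L    W
a=1:    L    L    W    W    W    L    L    W
a=2:    L    L    W    W    W    L    L    W
a=3:    L    L    W    W    W    L    L    W
a=4:    L    L    W    W    W    L    L    W
a=5:    W    W    L    L    W    W    W    L
a=6:    W    W    L    L    W    W    W    L
Cells with no legal move (terminal, hence L): (0,0), (0,1), (1,0), (1,1), (2,0), (2,1), (3,0), (3,1), (4,0), (4,1).
The remaining L cells, each justified by listing all of its moves:
(0,5): →(0,3)(W), (0,2)(W) — all W, so L
(0,6): →(0,4)(W), (0,3)(W) — all W, so L
(1,5): →(1,3)(W), (1,2)(W) — all W, so L
(1,6): →(1,4)(W), (1,3)(W) — all W, so L
(2,5): →(2,3)(W), (2,2)(W) — all W, so L
(2,6): →(2,4)(W), (2,3)(W) — all W, so L
(3,5): →(3,3)(W), (3,2)(W) — all W, so L
(3,6): →(3,4)(W), (3,3)(W) — all W, so L
(4,5): →(4,3)(W), (4,2)(W) — all W, so L
(4,6): →(4,4)(W), (4,3)(W) — all W, so L
(5,2): →(0,2)(W), (5,0)(W) — all W, so L
(5,3): →(0,3)(W), (5,1)(W), (5,0)(W) — all W, so L
(5,7): →(0,7)(W), (5,5)(W), (5,4)(W) — all W, so L
(6,2): →(1,2)(W), (6,0)(W) — all W, so L
(6,3): →(1,3)(W), (6,1)(W), (6,0)(W) — all W, so L
(6,7): →(1,7)(W), (6,5)(W), (6,4)(W) — all W, so L
Every other cell has at least one move into one of the L cells above, so it is W.
Every move from (6,7) reaches a W position, so the mover loses.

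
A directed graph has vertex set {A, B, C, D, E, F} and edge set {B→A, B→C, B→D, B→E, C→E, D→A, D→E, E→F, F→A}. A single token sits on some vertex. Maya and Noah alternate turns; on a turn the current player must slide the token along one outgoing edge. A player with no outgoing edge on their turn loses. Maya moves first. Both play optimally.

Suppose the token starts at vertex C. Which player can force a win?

Compute win/loss labels from the base case upward. A position with no move is L. Any other position is W if it can reach an L in one move, else L.
Every edge goes from a vertex to one that appears earlier in the order A, F, E, C, D, B, so processing vertices in that order labels each vertex after all of its successors.
A: no outgoing edge → L
F: reaches L-position A → W
E: only reaches F(W), which is W → L
C: reaches L-position E → W
D: reaches L-position E → W
B: reaches L-position E → W
From C Maya can move to E, reaching an L position.

Maya wins.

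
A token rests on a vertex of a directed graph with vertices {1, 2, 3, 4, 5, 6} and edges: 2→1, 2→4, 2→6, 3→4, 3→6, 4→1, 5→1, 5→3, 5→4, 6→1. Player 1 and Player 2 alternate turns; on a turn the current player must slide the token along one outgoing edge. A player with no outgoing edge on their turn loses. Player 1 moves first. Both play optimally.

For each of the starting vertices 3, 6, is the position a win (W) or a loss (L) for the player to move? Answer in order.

Work bottom-up. With no move the player to move loses. Otherwise the position is W if at least one move leads to an L position for the opponent, and L if every move leads to a W.
Every edge goes from a vertex to one that appears earlier in the order 1, 6, 4, 3, 2, 5, so processing vertices in that order labels each vertex after all of its successors.
1: no outgoing edge → L
6: reaches L-position 1 → W
4: reaches L-position 1 → W
3: only reaches 4(W), 6(W), all W → L
2: reaches L-position 1 → W
5: reaches L-position 3 → W

3: L, 6: W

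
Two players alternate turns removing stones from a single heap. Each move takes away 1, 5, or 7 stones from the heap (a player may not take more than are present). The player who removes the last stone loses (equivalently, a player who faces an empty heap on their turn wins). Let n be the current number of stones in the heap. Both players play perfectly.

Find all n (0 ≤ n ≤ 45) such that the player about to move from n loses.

1, 3, 5, 7, 9, 11, 13, 15, 17, 19, 21, 23, 25, 27, 29, 31, 33, 35, 37, 39, 41, 43, 45

Label each position W (a win for the player to move) or L (a loss). A position with no legal move is W; any other position is W exactly when some move reaches an L, and L when every move reaches a W.
n=0: no move; the opponent has just taken the last stone and therefore loses → W
n=1: only reaches 0(W), which is W → L
n=2: reaches L-position 1 → W
n=3: only reaches 2(W), which is W → L
n=4: reaches L-position 3 → W
n=5: only reaches 4(W), 0(W), all W → L
n=6: reaches L-position 5 → W
n=7: only reaches 6(W), 2(W), 0(W), all W → L
n=8: reaches L-position 7 → W
n=9: only reaches 8(W), 4(W), 2(W), all W → L
n=10: reaches L-position 9 → W
n=11: only reaches 10(W), 6(W), 4(W), all W → L
n=12: reaches L-position 11 → W
n=13: only reaches 12(W), 8(W), 6(W), all W → L
n=14: reaches L-position 13 → W
n=15: only reaches 14(W), 10(W), 8(W), all W → L
n=16: reaches L-position 15 → W
n=17: only reaches 16(W), 12(W), 10(W), all W → L
n=18: reaches L-position 17 → W
n=19: only reaches 18(W), 14(W), 12(W), all W → L
n=20: reaches L-position 19 → W
n=21: only reaches 20(W), 16(W), 14(W), all W → L
n=22: reaches L-position 21 → W
n=23: only reaches 22(W), 18(W), 16(W), all W → L
n=24: reaches L-position 23 → W
n=25: only reaches 24(W), 20(W), 18(W), all W → L
n=26: reaches L-position 25 → W
n=27: only reaches 26(W), 22(W), 20(W), all W → L
n=28: reaches L-position 27 → W
n=29: only reaches 28(W), 24(W), 22(W), all W → L
n=30: reaches L-position 29 → W
n=31: only reaches 30(W), 26(W), 24(W), all W → L
n=32: reaches L-position 31 → W
n=33: only reaches 32(W), 28(W), 26(W), all W → L
n=34: reaches L-position 33 → W
n=35: only reaches 34(W), 30(W), 28(W), all W → L
n=36: reaches L-position 35 → W
n=37: only reaches 36(W), 32(W), 30(W), all W → L
n=38: reaches L-position 37 → W
n=39: only reaches 38(W), 34(W), 32(W), all W → L
n=40: reaches L-position 39 → W
n=41: only reaches 40(W), 36(W), 34(W), all W → L
n=42: reaches L-position 41 → W
n=43: only reaches 42(W), 38(W), 36(W), all W → L
n=44: reaches L-position 43 → W
n=45: only reaches 44(W), 40(W), 38(W), all W → L
Reading off the rows marked L gives the requested list; there are 23 such values of n.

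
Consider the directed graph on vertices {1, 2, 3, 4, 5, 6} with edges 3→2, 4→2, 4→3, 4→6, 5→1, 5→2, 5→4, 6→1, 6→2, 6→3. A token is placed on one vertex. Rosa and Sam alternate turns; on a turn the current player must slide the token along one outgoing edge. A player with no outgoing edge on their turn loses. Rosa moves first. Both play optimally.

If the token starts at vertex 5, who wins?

Rosa wins.

Use the standard recursion: the mover loses at a terminal position; elsewhere, the mover wins exactly when some move hands the opponent an L position.
Every edge goes from a vertex to one that appears earlier in the order 2, 1, 3, 6, 4, 5, so processing vertices in that order labels each vertex after all of its successors.
2: no outgoing edge → L
1: no outgoing edge → L
3: W (go to 2, an L position)
6: W (go to 1, an L position)
4: W (go to 2, an L position)
5: W (go to 1, an L position)
The starting position 5 is W: Rosa should move to 1, handing over an L position.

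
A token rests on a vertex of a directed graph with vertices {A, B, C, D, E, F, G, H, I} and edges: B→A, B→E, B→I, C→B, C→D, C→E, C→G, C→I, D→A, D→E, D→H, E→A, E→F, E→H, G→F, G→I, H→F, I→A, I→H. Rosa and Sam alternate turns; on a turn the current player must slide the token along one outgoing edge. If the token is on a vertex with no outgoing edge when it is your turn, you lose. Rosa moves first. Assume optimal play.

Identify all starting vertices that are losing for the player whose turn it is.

Compute win/loss labels from the base case upward. A position with no move is L. Any other position is W if it can reach an L in one move, else L.
Every edge goes from a vertex to one that appears earlier in the order A, F, H, E, I, B, G, D, C, so processing vertices in that order labels each vertex after all of its successors.
A: no outgoing edge → L
F: no outgoing edge → L
H: →F(L), so W
E: →F(L), so W
I: →A(L), so W
B: →A(L), so W
G: →F(L), so W
D: →A(L), so W
C: →D(W), G(W), B(W), I(W), E(W) — all W, so L
Reading off the rows marked L gives the requested list; there are 3 such vertices.

A, C, F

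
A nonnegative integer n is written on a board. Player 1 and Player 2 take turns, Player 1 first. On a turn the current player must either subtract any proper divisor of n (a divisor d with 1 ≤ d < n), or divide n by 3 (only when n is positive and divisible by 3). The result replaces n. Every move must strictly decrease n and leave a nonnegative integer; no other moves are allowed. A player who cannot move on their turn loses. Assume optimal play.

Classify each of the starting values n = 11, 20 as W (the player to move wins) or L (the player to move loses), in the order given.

11: L, 20: W

Label each position W (a win for the player to move) or L (a loss). A position with no legal move is L; any other position is W exactly when some move reaches an L, and L when every move reaches a W.
n=0: no move → L
n=1: no move → L
n=2: W (go to 1, an L position)
n=3: W (go to 1, an L position)
n=4: L (options 2(W), 3(W) are all W)
n=5: W (go to 4, an L position)
n=6: W (go to 4, an L position)
n=7: L (sole option 6(W) is W)
n=8: W (go to 4, an L position)
n=9: L (options 3(W), 6(W), 8(W) are all W)
n=10: W (go to 9, an L position)
n=11: L (sole option 10(W) is W)
n=12: W (go to 4, an L position)
n=13: L (sole option 12(W) is W)
n=14: W (go to 7, an L position)
n=15: L (options 5(W), 10(W), 12(W), 14(W) are all W)
n=16: W (go to 15, an L position)
n=17: L (sole option 16(W) is W)
n=18: W (go to 9, an L position)
n=19: L (sole option 18(W) is W)
n=20: W (go to 15, an L position)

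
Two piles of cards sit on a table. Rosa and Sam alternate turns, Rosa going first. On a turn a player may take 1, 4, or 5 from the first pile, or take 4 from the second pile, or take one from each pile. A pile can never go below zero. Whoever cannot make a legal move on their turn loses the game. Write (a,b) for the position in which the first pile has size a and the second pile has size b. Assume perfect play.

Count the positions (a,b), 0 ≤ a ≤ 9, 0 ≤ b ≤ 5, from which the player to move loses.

17

Label each position W (a win for the player to move) or L (a loss). A position with no legal move is L; any other position is W exactly when some move reaches an L, and L when every move reaches a W.
Every move lowers a or b (never raises either), so fill the grid row by row in increasing a, and left to right within a row: each cell's successors are then already labelled.
      b=0  b=1  b=2  b=3  b=4  b=5
a=0:    L    L    L    L    W    W
a=1:    W    W    W    W    W    L
a=2:    L    L    L    L    W    W
a=3:    W    W    W    W    W    L
a=4:    W    W    W    W    L    W
a=5:    W    W    W    W    W    W
a=6:    W    W    W    W    L    W
a=7:    W    W    W    W    W    W
a=8:    L    L    L    L    W    W
a=9:    W    W    W    W    W    L
Cells with no legal move (terminal, hence L): (0,0), (0,1), (0,2), (0,3).
The remaining L cells, each justified by listing all of its moves:
(1,5): →(0,5)(W), (1,1)(W), (0,4)(W) — all W, so L
(2,0): →(1,0)(W) only, which is W, so L
(2,1): →(1,1)(W), (1,0)(W) — all W, so L
(2,2): →(1,2)(W), (1,1)(W) — all W, so L
(2,3): →(1,3)(W), (1,2)(W) — all W, so L
(3,5): →(2,5)(W), (3,1)(W), (2,4)(W) — all W, so L
(4,4): →(3,4)(W), (0,4)(W), (4,0)(W), (3,3)(W) — all W, so L
(6,4): →(5,4)(W), (2,4)(W), (1,4)(W), (6,0)(W), (5,3)(W) — all W, so L
(8,0): →(7,0)(W), (4,0)(W), (3,0)(W) — all W, so L
(8,1): →(7,1)(W), (4,1)(W), (3,1)(W), (7,0)(W) — all W, so L
(8,2): →(7,2)(W), (4,2)(W), (3,2)(W), (7,1)(W) — all W, so L
(8,3): →(7,3)(W), (4,3)(W), (3,3)(W), (7,2)(W) — all W, so L
(9,5): →(8,5)(W), (5,5)(W), (4,5)(W), (9,1)(W), (8,4)(W) — all W, so L
Every other cell has at least one move into one of the L cells above, so it is W.
L cells per row: a=0: 4, a=1: 1, a=2: 4, a=3: 1, a=4: 1, a=5: 0, a=6: 1, a=7: 0, a=8: 4, a=9: 1; total 17.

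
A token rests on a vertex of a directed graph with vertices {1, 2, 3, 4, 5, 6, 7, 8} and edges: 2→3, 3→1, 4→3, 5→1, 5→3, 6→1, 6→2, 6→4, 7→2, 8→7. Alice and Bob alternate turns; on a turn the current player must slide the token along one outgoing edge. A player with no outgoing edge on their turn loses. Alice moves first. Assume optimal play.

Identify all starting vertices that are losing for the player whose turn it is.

Build the W/L table. Terminal = L. A non-terminal position is W if it has a move to some L; otherwise it is L.
Every edge goes from a vertex to one that appears earlier in the order 1, 3, 2, 7, 4, 6, 5, 8, so processing vertices in that order labels each vertex after all of its successors.
1: no outgoing edge → L
3: →1(L), so W
2: →3(W) only, which is W, so L
7: →2(L), so W
4: →3(W) only, which is W, so L
6: →4(L), so W
5: →1(L), so W
8: →7(W) only, which is W, so L
The losing starting vertices are exactly the entries labelled L in this table (4 of them).

1, 2, 4, 8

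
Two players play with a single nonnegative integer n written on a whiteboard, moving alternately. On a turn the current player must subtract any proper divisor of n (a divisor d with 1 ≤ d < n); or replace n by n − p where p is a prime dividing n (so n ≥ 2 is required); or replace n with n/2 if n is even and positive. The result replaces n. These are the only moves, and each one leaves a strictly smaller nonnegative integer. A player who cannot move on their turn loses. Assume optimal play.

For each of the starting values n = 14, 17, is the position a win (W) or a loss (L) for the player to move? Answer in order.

14: L, 17: W

Positions with no move are L. A position that does have a move is losing for the player to move precisely when every available move leads to a winning position for the opponent. Fill in the labels:
n=0: no move → L
n=1: no move → L
n=2: →0(L), so W
n=3: →0(L), so W
n=4: →2(W), 3(W) — all W, so L
n=5: →0(L), so W
n=6: →4(L), so W
n=7: →0(L), so W
n=8: →4(L), so W
n=9: →6(W), 8(W) — all W, so L
n=10: →9(L), so W
n=11: →0(L), so W
n=12: →9(L), so W
n=13: →0(L), so W
n=14: →7(W), 12(W), 13(W) — all W, so L
n=15: →14(L), so W
n=16: →14(L), so W
n=17: →0(L), so W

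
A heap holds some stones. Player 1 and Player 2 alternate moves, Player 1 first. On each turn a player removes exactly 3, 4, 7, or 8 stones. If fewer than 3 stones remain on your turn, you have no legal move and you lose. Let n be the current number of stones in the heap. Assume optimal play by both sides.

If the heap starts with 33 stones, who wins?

Player 2 wins.

Build the W/L table. Terminal = L. A non-terminal position is W if it has a move to some L; otherwise it is L.
n=0: no move → L
n=1: no move → L
n=2: no move → L
n=3: reaches L-position 0 → W
n=4: reaches L-position 1 → W
n=5: reaches L-position 2 → W
n=6: reaches L-position 2 → W
n=7: reaches L-position 0 → W
n=8: reaches L-position 1 → W
n=9: reaches L-position 2 → W
n=10: reaches L-position 2 → W
n=11: only reaches 8(W), 7(W), 4(W), 3(W), all W → L
n=12: only reaches 9(W), 8(W), 5(W), 4(W), all W → L
n=13: only reaches 10(W), 9(W), 6(W), 5(W), all W → L
n=14: reaches L-position 11 → W
n=15: reaches L-position 12 → W
n=16: reaches L-position 13 → W
n=17: reaches L-position 13 → W
n=18: reaches L-position 11 → W
n=19: reaches L-position 12 → W
n=20: reaches L-position 13 → W
n=21: reaches L-position 13 → W
n=22: only reaches 19(W), 18(W), 15(W), 14(W), all W → L
n=23: only reaches 20(W), 19(W), 16(W), 15(W), all W → L
n=24: only reaches 21(W), 20(W), 17(W), 16(W), all W → L
n=25: reaches L-position 22 → W
n=26: reaches L-position 23 → W
n=27: reaches L-position 24 → W
n=28: reaches L-position 24 → W
n=29: reaches L-position 22 → W
n=30: reaches L-position 23 → W
n=31: reaches L-position 24 → W
n=32: reaches L-position 24 → W
n=33: only reaches 30(W), 29(W), 26(W), 25(W), all W → L
Every move from 33 reaches a W position, so the mover loses.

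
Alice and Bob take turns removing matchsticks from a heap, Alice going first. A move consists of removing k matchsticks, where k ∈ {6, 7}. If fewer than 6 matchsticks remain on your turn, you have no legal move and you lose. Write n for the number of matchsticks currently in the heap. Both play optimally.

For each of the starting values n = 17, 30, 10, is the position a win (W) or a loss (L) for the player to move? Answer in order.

17: L, 30: L, 10: W

Use the standard recursion: the mover loses at a terminal position; elsewhere, the mover wins exactly when some move hands the opponent an L position.
n=0: no move → L
n=1: no move → L
n=2: no move → L
n=3: no move → L
n=4: no move → L
n=5: no move → L
n=6: reaches L-position 0 → W
n=7: reaches L-position 1 → W
n=8: reaches L-position 2 → W
n=9: reaches L-position 3 → W
n=10: reaches L-position 4 → W
n=11: reaches L-position 5 → W
n=12: reaches L-position 5 → W
n=13: only reaches 7(W), 6(W), all W → L
n=14: only reaches 8(W), 7(W), all W → L
n=15: only reaches 9(W), 8(W), all W → L
n=16: only reaches 10(W), 9(W), all W → L
n=17: only reaches 11(W), 10(W), all W → L
n=18: only reaches 12(W), 11(W), all W → L
n=19: reaches L-position 13 → W
n=20: reaches L-position 14 → W
n=21: reaches L-position 15 → W
n=22: reaches L-position 16 → W
n=23: reaches L-position 17 → W
n=24: reaches L-position 18 → W
n=25: reaches L-position 18 → W
n=26: only reaches 20(W), 19(W), all W → L
n=27: only reaches 21(W), 20(W), all W → L
n=28: only reaches 22(W), 21(W), all W → L
n=29: only reaches 23(W), 22(W), all W → L
n=30: only reaches 24(W), 23(W), all W → L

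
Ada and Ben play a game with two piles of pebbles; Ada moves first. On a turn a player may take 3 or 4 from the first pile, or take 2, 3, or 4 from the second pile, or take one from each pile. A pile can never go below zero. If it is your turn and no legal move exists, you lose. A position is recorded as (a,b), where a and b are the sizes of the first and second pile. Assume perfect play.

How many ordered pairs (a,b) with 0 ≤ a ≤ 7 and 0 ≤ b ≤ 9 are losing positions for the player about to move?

25

Classify positions by backward induction: terminal positions (no move available) are L. From any other position, the mover wins iff some move reaches an L.
Every move lowers a or b (never raises either), so fill the grid row by row in increasing a, and left to right within a row: each cell's successors are then already labelled.
      b=0  b=1  b=2  b=3  b=4  b=5  b=6  b=7  b=8  b=9
a=0:    L    L    W    W    W    W    L    L    W    W
a=1:    L    W    W    W    W    L    L    W    W    W
a=2:    L    W    W    W    W    L    W    W    W    W
a=3:    W    W    L    L    W    W    W    W    L    L
a=4:    W    W    L    W    W    W    W    W    L    W
a=5:    W    L    L    W    W    W    W    L    L    W
a=6:    W    L    W    W    W    W    L    L    W    W
a=7:    L    L    W    W    W    W    L    W    W    W
Cells with no legal move (terminal, hence L): (0,0), (0,1), (1,0), (2,0).
The remaining L cells, each justified by listing all of its moves:
(0,6): only reaches (0,4)(W), (0,3)(W), (0,2)(W), all W → L
(0,7): only reaches (0,5)(W), (0,4)(W), (0,3)(W), all W → L
(1,5): only reaches (1,3)(W), (1,2)(W), (1,1)(W), (0,4)(W), all W → L
(1,6): only reaches (1,4)(W), (1,3)(W), (1,2)(W), (0,5)(W), all W → L
(2,5): only reaches (2,3)(W), (2,2)(W), (2,1)(W), (1,4)(W), all W → L
(3,2): only reaches (0,2)(W), (3,0)(W), (2,1)(W), all W → L
(3,3): only reaches (0,3)(W), (3,1)(W), (3,0)(W), (2,2)(W), all W → L
(3,8): only reaches (0,8)(W), (3,6)(W), (3,5)(W), (3,4)(W), (2,7)(W), all W → L
(3,9): only reaches (0,9)(W), (3,7)(W), (3,6)(W), (3,5)(W), (2,8)(W), all W → L
(4,2): only reaches (1,2)(W), (0,2)(W), (4,0)(W), (3,1)(W), all W → L
(4,8): only reaches (1,8)(W), (0,8)(W), (4,6)(W), (4,5)(W), (4,4)(W), (3,7)(W), all W → L
(5,1): only reaches (2,1)(W), (1,1)(W), (4,0)(W), all W → L
(5,2): only reaches (2,2)(W), (1,2)(W), (5,0)(W), (4,1)(W), all W → L
(5,7): only reaches (2,7)(W), (1,7)(W), (5,5)(W), (5,4)(W), (5,3)(W), (4,6)(W), all W → L
(5,8): only reaches (2,8)(W), (1,8)(W), (5,6)(W), (5,5)(W), (5,4)(W), (4,7)(W), all W → L
(6,1): only reaches (3,1)(W), (2,1)(W), (5,0)(W), all W → L
(6,6): only reaches (3,6)(W), (2,6)(W), (6,4)(W), (6,3)(W), (6,2)(W), (5,5)(W), all W → L
(6,7): only reaches (3,7)(W), (2,7)(W), (6,5)(W), (6,4)(W), (6,3)(W), (5,6)(W), all W → L
(7,0): only reaches (4,0)(W), (3,0)(W), all W → L
(7,1): only reaches (4,1)(W), (3,1)(W), (6,0)(W), all W → L
(7,6): only reaches (4,6)(W), (3,6)(W), (7,4)(W), (7,3)(W), (7,2)(W), (6,5)(W), all W → L
Every other cell has at least one move into one of the L cells above, so it is W.
L cells per row: a=0: 4, a=1: 3, a=2: 2, a=3: 4, a=4: 2, a=5: 4, a=6: 3, a=7: 3; total 25.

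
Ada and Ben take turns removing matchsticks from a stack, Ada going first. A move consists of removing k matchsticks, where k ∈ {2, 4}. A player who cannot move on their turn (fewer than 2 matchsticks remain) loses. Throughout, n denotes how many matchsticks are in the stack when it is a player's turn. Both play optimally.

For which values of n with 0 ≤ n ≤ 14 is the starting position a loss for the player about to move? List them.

Use the standard recursion: the mover loses at a terminal position; elsewhere, the mover wins exactly when some move hands the opponent an L position.
n=0: no move → L
n=1: no move → L
n=2: can move to 0, which is L ⇒ W
n=3: can move to 1, which is L ⇒ W
n=4: can move to 0, which is L ⇒ W
n=5: can move to 1, which is L ⇒ W
n=6: moves to 4(W), 2(W); every one is W ⇒ L
n=7: moves to 5(W), 3(W); every one is W ⇒ L
n=8: can move to 6, which is L ⇒ W
n=9: can move to 7, which is L ⇒ W
n=10: can move to 6, which is L ⇒ W
n=11: can move to 7, which is L ⇒ W
n=12: moves to 10(W), 8(W); every one is W ⇒ L
n=13: moves to 11(W), 9(W); every one is W ⇒ L
n=14: can move to 12, which is L ⇒ W
The losing starting values of n are exactly the entries labelled L in this table (6 of them).

0, 1, 6, 7, 12, 13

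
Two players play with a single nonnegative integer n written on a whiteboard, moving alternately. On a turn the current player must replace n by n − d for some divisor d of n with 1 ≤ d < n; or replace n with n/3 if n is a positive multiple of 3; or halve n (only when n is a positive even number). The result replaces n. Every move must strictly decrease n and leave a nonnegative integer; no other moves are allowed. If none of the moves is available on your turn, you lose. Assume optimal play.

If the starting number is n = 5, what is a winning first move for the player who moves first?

Label each position W (a win for the player to move) or L (a loss). A position with no legal move is L; any other position is W exactly when some move reaches an L, and L when every move reaches a W.
n=0: no move → L
n=1: no move → L
n=2: can move to 1, which is L ⇒ W
n=3: can move to 1, which is L ⇒ W
n=4: moves to 2(W), 3(W); every one is W ⇒ L
n=5: can move to 4, which is L ⇒ W
From 5, the L positions reachable in one move are: 4.

Move to 4.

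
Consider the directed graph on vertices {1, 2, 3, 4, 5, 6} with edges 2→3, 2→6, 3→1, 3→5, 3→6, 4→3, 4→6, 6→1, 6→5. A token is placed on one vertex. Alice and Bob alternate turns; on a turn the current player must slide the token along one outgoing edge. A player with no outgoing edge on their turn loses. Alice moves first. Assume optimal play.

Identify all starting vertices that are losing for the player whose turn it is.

Classify positions by backward induction: terminal positions (no move available) are L. From any other position, the mover wins iff some move reaches an L.
Every edge goes from a vertex to one that appears earlier in the order 5, 1, 6, 3, 4, 2, so processing vertices in that order labels each vertex after all of its successors.
5: no outgoing edge → L
1: no outgoing edge → L
6: W (go to 1, an L position)
3: W (go to 1, an L position)
4: L (options 3(W), 6(W) are all W)
2: L (options 3(W), 6(W) are all W)
Reading off the rows marked L gives the requested list; there are 4 such vertices.

1, 2, 4, 5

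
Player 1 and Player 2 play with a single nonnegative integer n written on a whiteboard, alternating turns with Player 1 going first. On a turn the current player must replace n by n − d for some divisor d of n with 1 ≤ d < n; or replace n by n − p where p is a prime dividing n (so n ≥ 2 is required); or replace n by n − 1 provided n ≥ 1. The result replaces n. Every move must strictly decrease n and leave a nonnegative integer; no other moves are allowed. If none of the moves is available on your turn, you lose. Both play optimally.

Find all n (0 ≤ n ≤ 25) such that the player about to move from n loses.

Use the standard recursion: the mover loses at a terminal position; elsewhere, the mover wins exactly when some move hands the opponent an L position.
n=0: no move → L
n=1: →0(L), so W
n=2: →0(L), so W
n=3: →0(L), so W
n=4: →2(W), 3(W) — all W, so L
n=5: →0(L), so W
n=6: →4(L), so W
n=7: →0(L), so W
n=8: →4(L), so W
n=9: →6(W), 8(W) — all W, so L
n=10: →9(L), so W
n=11: →0(L), so W
n=12: →9(L), so W
n=13: →0(L), so W
n=14: →7(W), 12(W), 13(W) — all W, so L
n=15: →14(L), so W
n=16: →14(L), so W
n=17: →0(L), so W
n=18: →9(L), so W
n=19: →0(L), so W
n=20: →10(W), 15(W), 16(W), 18(W), 19(W) — all W, so L
n=21: →14(L), so W
n=22: →20(L), so W
n=23: →0(L), so W
n=24: →20(L), so W
n=25: →20(L), so W
The losing starting values of n are exactly the entries labelled L in this table (5 of them).

0, 4, 9, 14, 20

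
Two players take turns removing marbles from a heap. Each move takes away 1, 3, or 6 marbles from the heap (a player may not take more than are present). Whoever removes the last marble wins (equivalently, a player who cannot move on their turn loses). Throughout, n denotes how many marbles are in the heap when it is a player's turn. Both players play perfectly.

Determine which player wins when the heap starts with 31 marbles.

Positions with no move are L. A position that does have a move is losing for the player to move precisely when every available move leads to a winning position for the opponent. Fill in the labels:
n=0: no move → L
n=1: →0(L), so W
n=2: →1(W) only, which is W, so L
n=3: →2(L), so W
n=4: →3(W), 1(W) — all W, so L
n=5: →4(L), so W
n=6: →0(L), so W
n=7: →4(L), so W
n=8: →2(L), so W
n=9: →8(W), 6(W), 3(W) — all W, so L
n=10: →9(L), so W
n=11: →10(W), 8(W), 5(W) — all W, so L
n=12: →11(L), so W
n=13: →12(W), 10(W), 7(W) — all W, so L
n=14: →13(L), so W
n=15: →9(L), so W
n=16: →13(L), so W
n=17: →11(L), so W
n=18: →17(W), 15(W), 12(W) — all W, so L
n=19: →18(L), so W
n=20: →19(W), 17(W), 14(W) — all W, so L
n=21: →20(L), so W
n=22: →21(W), 19(W), 16(W) — all W, so L
n=23: →22(L), so W
n=24: →18(L), so W
n=25: →22(L), so W
n=26: →20(L), so W
n=27: →26(W), 24(W), 21(W) — all W, so L
n=28: →27(L), so W
n=29: →28(W), 26(W), 23(W) — all W, so L
n=30: →29(L), so W
n=31: →30(W), 28(W), 25(W) — all W, so L
The starting position 31 is L: whatever the player to move does, the opponent receives a W position.

The second player wins.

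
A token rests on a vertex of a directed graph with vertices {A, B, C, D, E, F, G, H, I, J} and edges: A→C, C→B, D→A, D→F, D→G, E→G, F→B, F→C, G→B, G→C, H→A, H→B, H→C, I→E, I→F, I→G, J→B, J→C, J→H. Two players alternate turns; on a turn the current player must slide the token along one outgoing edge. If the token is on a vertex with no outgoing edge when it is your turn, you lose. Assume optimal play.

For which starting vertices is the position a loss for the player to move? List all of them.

Positions with no move are L. A position that does have a move is losing for the player to move precisely when every available move leads to a winning position for the opponent. Fill in the labels:
Every edge goes from a vertex to one that appears earlier in the order B, C, G, A, H, J, F, E, D, I, so processing vertices in that order labels each vertex after all of its successors.
B: no outgoing edge → L
C: W (go to B, an L position)
G: W (go to B, an L position)
A: L (sole option C(W) is W)
H: W (go to A, an L position)
J: W (go to B, an L position)
F: W (go to B, an L position)
E: L (sole option G(W) is W)
D: W (go to A, an L position)
I: W (go to E, an L position)
The losing starting vertices are exactly the entries labelled L in this table (3 of them).

A, B, E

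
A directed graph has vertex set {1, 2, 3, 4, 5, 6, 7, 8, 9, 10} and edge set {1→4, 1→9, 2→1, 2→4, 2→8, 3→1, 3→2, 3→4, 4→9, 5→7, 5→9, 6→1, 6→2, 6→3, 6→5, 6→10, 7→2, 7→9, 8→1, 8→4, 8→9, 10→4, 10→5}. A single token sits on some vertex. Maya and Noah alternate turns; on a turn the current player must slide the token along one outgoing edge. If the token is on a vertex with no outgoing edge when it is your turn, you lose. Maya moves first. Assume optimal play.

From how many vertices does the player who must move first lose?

Positions with no move are L. A position that does have a move is losing for the player to move precisely when every available move leads to a winning position for the opponent. Fill in the labels:
Every edge goes from a vertex to one that appears earlier in the order 9, 4, 1, 8, 2, 7, 3, 5, 10, 6, so processing vertices in that order labels each vertex after all of its successors.
9: no outgoing edge → L
4: reaches L-position 9 → W
1: reaches L-position 9 → W
8: reaches L-position 9 → W
2: only reaches 8(W), 1(W), 4(W), all W → L
7: reaches L-position 2 → W
3: reaches L-position 2 → W
5: reaches L-position 9 → W
10: only reaches 5(W), 4(W), all W → L
6: reaches L-position 10 → W
The L vertices are 2, 9, 10; that is 3 in all.

3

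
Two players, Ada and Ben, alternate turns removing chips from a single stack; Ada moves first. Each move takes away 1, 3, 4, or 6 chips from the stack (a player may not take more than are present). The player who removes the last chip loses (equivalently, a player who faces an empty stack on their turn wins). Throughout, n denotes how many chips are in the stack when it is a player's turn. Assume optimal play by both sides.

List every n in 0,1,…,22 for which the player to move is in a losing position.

Use the standard recursion: the mover wins at a terminal position; elsewhere, the mover wins exactly when some move hands the opponent an L position.
n=0: no move; the opponent has just taken the last chip and therefore loses → W
n=1: →0(W) only, which is W, so L
n=2: →1(L), so W
n=3: →2(W), 0(W) — all W, so L
n=4: →3(L), so W
n=5: →1(L), so W
n=6: →3(L), so W
n=7: →3(L), so W
n=8: →7(W), 5(W), 4(W), 2(W) — all W, so L
n=9: →8(L), so W
n=10: →9(W), 7(W), 6(W), 4(W) — all W, so L
n=11: →10(L), so W
n=12: →8(L), so W
n=13: →10(L), so W
n=14: →10(L), so W
n=15: →14(W), 12(W), 11(W), 9(W) — all W, so L
n=16: →15(L), so W
n=17: →16(W), 14(W), 13(W), 11(W) — all W, so L
n=18: →17(L), so W
n=19: →15(L), so W
n=20: →17(L), so W
n=21: →17(L), so W
n=22: →21(W), 19(W), 18(W), 16(W) — all W, so L
The losing starting values of n are exactly the entries labelled L in this table (7 of them).

1, 3, 8, 10, 15, 17, 22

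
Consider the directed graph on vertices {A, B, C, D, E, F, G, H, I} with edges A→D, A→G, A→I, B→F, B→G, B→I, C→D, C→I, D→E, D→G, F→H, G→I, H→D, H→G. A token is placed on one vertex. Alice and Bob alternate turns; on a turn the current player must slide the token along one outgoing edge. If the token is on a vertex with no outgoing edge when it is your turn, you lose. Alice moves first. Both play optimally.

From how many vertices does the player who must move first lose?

3

Build the W/L table. Terminal = L. A non-terminal position is W if it has a move to some L; otherwise it is L.
Every edge goes from a vertex to one that appears earlier in the order E, I, G, D, H, F, C, A, B, so processing vertices in that order labels each vertex after all of its successors.
E: no outgoing edge → L
I: no outgoing edge → L
G: can move to I, which is L ⇒ W
D: can move to E, which is L ⇒ W
H: moves to D(W), G(W); every one is W ⇒ L
F: can move to H, which is L ⇒ W
C: can move to I, which is L ⇒ W
A: can move to I, which is L ⇒ W
B: can move to I, which is L ⇒ W
The L vertices are E, H, I; that is 3 in all.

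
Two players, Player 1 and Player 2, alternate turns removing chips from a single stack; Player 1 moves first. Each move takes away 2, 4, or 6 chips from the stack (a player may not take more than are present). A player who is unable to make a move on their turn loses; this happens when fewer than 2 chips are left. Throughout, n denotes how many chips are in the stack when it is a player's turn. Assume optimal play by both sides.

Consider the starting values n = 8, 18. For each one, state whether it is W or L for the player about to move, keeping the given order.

Positions with no move are L. A position that does have a move is losing for the player to move precisely when every available move leads to a winning position for the opponent. Fill in the labels:
n=0: no move → L
n=1: no move → L
n=2: can move to 0, which is L ⇒ W
n=3: can move to 1, which is L ⇒ W
n=4: can move to 0, which is L ⇒ W
n=5: can move to 1, which is L ⇒ W
n=6: can move to 0, which is L ⇒ W
n=7: can move to 1, which is L ⇒ W
n=8: moves to 6(W), 4(W), 2(W); every one is W ⇒ L
n=9: moves to 7(W), 5(W), 3(W); every one is W ⇒ L
n=10: can move to 8, which is L ⇒ W
n=11: can move to 9, which is L ⇒ W
n=12: can move to 8, which is L ⇒ W
n=13: can move to 9, which is L ⇒ W
n=14: can move to 8, which is L ⇒ W
n=15: can move to 9, which is L ⇒ W
n=16: moves to 14(W), 12(W), 10(W); every one is W ⇒ L
n=17: moves to 15(W), 13(W), 11(W); every one is W ⇒ L
n=18: can move to 16, which is L ⇒ W

8: L, 18: W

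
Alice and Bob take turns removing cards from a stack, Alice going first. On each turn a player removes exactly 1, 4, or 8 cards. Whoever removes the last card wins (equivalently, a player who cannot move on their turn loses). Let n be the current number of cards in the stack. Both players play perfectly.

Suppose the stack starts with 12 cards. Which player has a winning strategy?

Positions with no move are L. A position that does have a move is losing for the player to move precisely when every available move leads to a winning position for the opponent. Fill in the labels:
n=0: no move → L
n=1: →0(L), so W
n=2: →1(W) only, which is W, so L
n=3: →2(L), so W
n=4: →0(L), so W
n=5: →4(W), 1(W) — all W, so L
n=6: →5(L), so W
n=7: →6(W), 3(W) — all W, so L
n=8: →7(L), so W
n=9: →5(L), so W
n=10: →2(L), so W
n=11: →7(L), so W
n=12: →11(W), 8(W), 4(W) — all W, so L
The starting position 12 is L: whatever Alice does, the opponent receives a W position.

Bob wins.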